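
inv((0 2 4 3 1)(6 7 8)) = (0 1 3 4 2)(6 8 7)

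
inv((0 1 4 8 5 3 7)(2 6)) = (0 7 3 5 8 4 1)(2 6)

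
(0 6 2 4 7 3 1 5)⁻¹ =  (0 5 1 3 7 4 2 6)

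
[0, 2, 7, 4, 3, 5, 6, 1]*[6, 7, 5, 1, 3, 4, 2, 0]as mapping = [0→6, 1→5, 2→0, 3→3, 4→1, 5→4, 6→2, 7→7]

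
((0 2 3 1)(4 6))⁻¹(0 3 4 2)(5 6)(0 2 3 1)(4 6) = (1 6 3 2)(4 5)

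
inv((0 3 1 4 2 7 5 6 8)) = (0 8 6 5 7 2 4 1 3)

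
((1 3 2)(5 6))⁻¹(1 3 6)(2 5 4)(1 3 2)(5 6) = (1 6 4)(2 5 3)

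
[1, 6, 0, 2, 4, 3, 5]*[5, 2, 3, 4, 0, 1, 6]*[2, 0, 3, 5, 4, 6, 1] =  [3, 1, 6, 5, 2, 4, 0]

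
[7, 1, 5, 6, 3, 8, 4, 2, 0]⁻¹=[8, 1, 7, 4, 6, 2, 3, 0, 5]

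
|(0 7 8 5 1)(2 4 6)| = 15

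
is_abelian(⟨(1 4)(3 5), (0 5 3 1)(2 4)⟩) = no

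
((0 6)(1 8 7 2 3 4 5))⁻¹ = (0 6)(1 5 4 3 2 7 8)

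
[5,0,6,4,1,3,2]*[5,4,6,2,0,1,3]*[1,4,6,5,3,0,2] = [4,0,5,1,3,6,2]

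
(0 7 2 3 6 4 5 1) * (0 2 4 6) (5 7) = (0 5 1 2 3) (4 7) 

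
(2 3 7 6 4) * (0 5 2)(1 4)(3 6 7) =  (0 5 2 6 1 4)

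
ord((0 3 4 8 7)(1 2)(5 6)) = 10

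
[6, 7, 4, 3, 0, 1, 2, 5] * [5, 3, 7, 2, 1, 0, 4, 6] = [4, 6, 1, 2, 5, 3, 7, 0]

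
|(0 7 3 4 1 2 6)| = 7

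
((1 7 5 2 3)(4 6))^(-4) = (1 7 5 2 3)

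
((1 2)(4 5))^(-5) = (1 2)(4 5)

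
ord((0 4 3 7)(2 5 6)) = 12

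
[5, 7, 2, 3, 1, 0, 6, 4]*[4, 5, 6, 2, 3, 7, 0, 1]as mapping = [0→7, 1→1, 2→6, 3→2, 4→5, 5→4, 6→0, 7→3]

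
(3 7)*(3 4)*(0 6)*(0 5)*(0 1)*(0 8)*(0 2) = (0 6 5 1 8 2)(3 7 4)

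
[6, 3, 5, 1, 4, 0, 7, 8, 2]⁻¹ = [5, 3, 8, 1, 4, 2, 0, 6, 7]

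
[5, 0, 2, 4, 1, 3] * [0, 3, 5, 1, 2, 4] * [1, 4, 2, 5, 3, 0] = [3, 1, 0, 2, 5, 4]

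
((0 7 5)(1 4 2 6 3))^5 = (0 5 7)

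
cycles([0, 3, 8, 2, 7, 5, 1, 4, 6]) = (1 3 2 8 6)(4 7)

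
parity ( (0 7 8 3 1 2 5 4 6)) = even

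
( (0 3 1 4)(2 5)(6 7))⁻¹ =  (0 4 1 3)(2 5)(6 7)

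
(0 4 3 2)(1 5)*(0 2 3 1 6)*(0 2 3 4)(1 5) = (2 3 4 5 6)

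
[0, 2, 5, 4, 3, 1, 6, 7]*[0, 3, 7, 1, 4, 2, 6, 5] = [0, 7, 2, 4, 1, 3, 6, 5]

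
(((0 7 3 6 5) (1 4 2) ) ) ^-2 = (0 6 7 5 3) (1 4 2) 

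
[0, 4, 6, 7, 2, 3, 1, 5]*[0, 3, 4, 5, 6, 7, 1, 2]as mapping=[0→0, 1→6, 2→1, 3→2, 4→4, 5→5, 6→3, 7→7]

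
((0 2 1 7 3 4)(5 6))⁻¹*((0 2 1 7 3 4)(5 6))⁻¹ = (0 3 1)(2 4 7)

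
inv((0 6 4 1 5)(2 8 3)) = (0 5 1 4 6)(2 3 8)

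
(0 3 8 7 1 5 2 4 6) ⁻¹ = (0 6 4 2 5 1 7 8 3) 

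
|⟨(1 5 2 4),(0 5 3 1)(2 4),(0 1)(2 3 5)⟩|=720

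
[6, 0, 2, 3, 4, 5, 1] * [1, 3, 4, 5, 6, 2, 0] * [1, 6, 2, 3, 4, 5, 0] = [1, 6, 4, 5, 0, 2, 3]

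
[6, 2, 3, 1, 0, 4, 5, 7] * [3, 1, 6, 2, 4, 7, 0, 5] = [0, 6, 2, 1, 3, 4, 7, 5]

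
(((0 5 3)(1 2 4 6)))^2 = (0 3 5)(1 4)(2 6)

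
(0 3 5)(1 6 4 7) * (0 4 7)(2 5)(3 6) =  (0 6 7 1 3 2 5 4)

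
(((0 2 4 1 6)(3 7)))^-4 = (0 2 4 1 6)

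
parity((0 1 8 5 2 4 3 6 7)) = even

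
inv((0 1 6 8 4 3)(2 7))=(0 3 4 8 6 1)(2 7)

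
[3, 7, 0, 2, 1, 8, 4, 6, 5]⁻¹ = [2, 4, 3, 0, 6, 8, 7, 1, 5]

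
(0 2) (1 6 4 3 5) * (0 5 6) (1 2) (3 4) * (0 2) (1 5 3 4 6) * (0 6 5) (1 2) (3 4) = (2 4 5 6 3) 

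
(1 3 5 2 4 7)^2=(1 5 4)(2 7 3)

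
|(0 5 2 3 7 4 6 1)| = 8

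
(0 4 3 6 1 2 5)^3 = (0 6 5 3 2 4 1)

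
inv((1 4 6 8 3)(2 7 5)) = (1 3 8 6 4)(2 5 7)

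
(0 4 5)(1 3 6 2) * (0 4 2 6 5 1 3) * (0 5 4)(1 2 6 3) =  (0 6 3 4 2 1 5)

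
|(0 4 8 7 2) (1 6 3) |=15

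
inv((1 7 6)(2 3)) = (1 6 7)(2 3)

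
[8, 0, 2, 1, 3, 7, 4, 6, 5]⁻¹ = [1, 3, 2, 4, 6, 8, 7, 5, 0]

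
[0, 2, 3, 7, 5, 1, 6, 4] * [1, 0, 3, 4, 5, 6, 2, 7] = [1, 3, 4, 7, 6, 0, 2, 5]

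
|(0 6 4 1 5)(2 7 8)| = 15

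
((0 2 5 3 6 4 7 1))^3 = (0 3 7 2 6 1 5 4)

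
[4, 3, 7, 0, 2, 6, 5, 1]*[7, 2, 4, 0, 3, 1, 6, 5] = [3, 0, 5, 7, 4, 6, 1, 2]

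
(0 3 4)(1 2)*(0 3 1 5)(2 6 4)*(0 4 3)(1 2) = (0 2 5 4)(1 6 3)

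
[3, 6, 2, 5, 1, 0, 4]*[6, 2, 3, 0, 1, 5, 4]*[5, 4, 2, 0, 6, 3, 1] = [5, 6, 0, 3, 2, 1, 4] 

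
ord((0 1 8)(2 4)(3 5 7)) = 6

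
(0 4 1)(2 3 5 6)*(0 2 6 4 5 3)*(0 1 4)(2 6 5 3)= (0 3 2 1 6 5)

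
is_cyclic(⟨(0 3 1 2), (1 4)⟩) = no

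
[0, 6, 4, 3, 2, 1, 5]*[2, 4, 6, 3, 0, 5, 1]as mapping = [0→2, 1→1, 2→0, 3→3, 4→6, 5→4, 6→5]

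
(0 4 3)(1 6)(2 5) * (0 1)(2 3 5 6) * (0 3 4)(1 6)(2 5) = (1 5 4 2)(3 6)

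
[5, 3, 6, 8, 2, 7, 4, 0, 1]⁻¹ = [7, 8, 4, 1, 6, 0, 2, 5, 3]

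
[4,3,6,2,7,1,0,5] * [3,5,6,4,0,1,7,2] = [0,4,7,6,2,5,3,1]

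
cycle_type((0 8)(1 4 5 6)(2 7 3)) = 2.3.4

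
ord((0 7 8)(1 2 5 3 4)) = 15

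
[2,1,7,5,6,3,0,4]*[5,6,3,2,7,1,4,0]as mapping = [0→3,1→6,2→0,3→1,4→4,5→2,6→5,7→7]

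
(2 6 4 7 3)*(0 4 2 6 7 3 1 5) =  (0 4 3 6 2 7 1 5) 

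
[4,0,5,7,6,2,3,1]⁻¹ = [1,7,5,6,0,2,4,3]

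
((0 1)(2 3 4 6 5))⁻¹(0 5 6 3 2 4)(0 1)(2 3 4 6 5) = (1 2 5 4 3 6)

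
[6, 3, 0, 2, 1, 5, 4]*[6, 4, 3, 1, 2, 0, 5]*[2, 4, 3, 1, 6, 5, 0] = [5, 4, 0, 1, 6, 2, 3] 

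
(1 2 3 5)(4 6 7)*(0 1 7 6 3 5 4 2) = (0 1)(2 5 7)(3 4)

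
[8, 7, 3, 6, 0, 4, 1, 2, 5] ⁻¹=[4, 6, 7, 2, 5, 8, 3, 1, 0] 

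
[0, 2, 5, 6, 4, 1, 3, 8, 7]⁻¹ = [0, 5, 1, 6, 4, 2, 3, 8, 7]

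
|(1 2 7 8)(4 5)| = 4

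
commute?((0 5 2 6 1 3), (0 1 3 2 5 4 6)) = no:(0 5 2 6 1 3)*(0 1 3 2 5 4 6) = (0 4 6 3 1 2), (0 1 3 2 5 4 6)*(0 5 2 6 1 3) = (0 3 6 5 4 1)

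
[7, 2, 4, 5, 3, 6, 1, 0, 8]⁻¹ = [7, 6, 1, 4, 2, 3, 5, 0, 8]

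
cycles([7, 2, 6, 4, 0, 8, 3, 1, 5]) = (0 7 1 2 6 3 4)(5 8)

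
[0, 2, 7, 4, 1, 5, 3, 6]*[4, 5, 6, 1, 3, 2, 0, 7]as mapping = [0→4, 1→6, 2→7, 3→3, 4→5, 5→2, 6→1, 7→0]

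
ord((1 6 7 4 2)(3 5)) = 10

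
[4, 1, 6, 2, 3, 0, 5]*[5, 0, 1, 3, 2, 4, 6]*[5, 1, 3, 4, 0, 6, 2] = [3, 5, 2, 1, 4, 6, 0]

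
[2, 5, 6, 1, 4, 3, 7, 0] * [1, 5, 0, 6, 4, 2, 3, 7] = [0, 2, 3, 5, 4, 6, 7, 1]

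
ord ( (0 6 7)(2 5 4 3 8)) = 15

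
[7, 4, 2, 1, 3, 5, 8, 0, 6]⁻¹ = [7, 3, 2, 4, 1, 5, 8, 0, 6]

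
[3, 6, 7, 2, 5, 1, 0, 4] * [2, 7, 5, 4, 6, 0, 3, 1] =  [4, 3, 1, 5, 0, 7, 2, 6]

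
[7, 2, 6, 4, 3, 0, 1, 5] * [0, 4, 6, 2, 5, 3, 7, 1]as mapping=[0→1, 1→6, 2→7, 3→5, 4→2, 5→0, 6→4, 7→3]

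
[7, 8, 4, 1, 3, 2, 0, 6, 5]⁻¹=[6, 3, 5, 4, 2, 8, 7, 0, 1]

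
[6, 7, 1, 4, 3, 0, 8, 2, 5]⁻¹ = [5, 2, 7, 4, 3, 8, 0, 1, 6]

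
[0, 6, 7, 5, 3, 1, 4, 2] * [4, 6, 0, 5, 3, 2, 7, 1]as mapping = [0→4, 1→7, 2→1, 3→2, 4→5, 5→6, 6→3, 7→0]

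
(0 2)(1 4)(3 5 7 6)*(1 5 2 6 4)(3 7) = (0 6 7 4 5 3 2)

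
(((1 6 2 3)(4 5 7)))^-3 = (1 6 2 3)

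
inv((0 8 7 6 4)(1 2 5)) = (0 4 6 7 8)(1 5 2)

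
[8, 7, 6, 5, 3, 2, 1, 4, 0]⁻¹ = [8, 6, 5, 4, 7, 3, 2, 1, 0]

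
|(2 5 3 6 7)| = 5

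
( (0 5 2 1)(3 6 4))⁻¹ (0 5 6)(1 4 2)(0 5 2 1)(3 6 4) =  (0 3 1)(2 4 5)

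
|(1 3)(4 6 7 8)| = 4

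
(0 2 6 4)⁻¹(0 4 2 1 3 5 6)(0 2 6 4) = (0 6 1 3 5 4 2)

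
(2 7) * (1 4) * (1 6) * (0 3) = (0 3)(1 4 6)(2 7)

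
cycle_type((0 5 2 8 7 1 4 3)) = 8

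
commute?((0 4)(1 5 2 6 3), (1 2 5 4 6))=no:(0 4)(1 5 2 6 3) * (1 2 5 4 6)=(0 6 3 2 1 4), (1 2 5 4 6) * (0 4)(1 5 2 6 3)=(0 4 3 1 6 5)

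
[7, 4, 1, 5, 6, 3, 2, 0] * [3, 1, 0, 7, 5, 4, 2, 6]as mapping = [0→6, 1→5, 2→1, 3→4, 4→2, 5→7, 6→0, 7→3]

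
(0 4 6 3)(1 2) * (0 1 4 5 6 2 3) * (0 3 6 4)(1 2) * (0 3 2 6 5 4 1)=(0 4)(1 5)(2 3 6)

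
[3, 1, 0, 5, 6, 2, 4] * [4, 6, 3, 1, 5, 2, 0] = [1, 6, 4, 2, 0, 3, 5]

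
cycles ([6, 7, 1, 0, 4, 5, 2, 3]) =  (0 6 2 1 7 3)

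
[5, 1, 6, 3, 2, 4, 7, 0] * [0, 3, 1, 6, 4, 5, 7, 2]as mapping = [0→5, 1→3, 2→7, 3→6, 4→1, 5→4, 6→2, 7→0]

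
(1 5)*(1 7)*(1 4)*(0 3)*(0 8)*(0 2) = (0 3 8 2)(1 5 7 4)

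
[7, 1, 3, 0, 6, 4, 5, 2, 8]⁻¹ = [3, 1, 7, 2, 5, 6, 4, 0, 8]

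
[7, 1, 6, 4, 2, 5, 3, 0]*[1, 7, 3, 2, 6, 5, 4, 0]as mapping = [0→0, 1→7, 2→4, 3→6, 4→3, 5→5, 6→2, 7→1]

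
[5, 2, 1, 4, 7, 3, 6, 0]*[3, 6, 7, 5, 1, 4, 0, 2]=[4, 7, 6, 1, 2, 5, 0, 3]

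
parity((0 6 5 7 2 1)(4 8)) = even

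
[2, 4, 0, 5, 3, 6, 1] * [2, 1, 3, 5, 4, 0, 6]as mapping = [0→3, 1→4, 2→2, 3→0, 4→5, 5→6, 6→1]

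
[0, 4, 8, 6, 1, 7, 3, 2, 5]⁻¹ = [0, 4, 7, 6, 1, 8, 3, 5, 2]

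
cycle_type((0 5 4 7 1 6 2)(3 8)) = 2.7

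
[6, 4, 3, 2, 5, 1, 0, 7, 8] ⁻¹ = [6, 5, 3, 2, 1, 4, 0, 7, 8] 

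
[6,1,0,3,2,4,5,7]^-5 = [0,1,2,3,4,5,6,7]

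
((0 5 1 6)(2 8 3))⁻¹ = (0 6 1 5)(2 3 8)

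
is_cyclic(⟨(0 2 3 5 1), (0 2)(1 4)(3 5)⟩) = no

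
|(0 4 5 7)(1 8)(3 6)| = 4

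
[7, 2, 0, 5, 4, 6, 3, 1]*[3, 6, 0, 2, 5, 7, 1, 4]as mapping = [0→4, 1→0, 2→3, 3→7, 4→5, 5→1, 6→2, 7→6]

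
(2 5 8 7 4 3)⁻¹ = (2 3 4 7 8 5)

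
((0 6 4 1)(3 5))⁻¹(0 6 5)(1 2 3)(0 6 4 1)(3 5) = (0 2 5)(3 6 4)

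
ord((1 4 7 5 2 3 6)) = 7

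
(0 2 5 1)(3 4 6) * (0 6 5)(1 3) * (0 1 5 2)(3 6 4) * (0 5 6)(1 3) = (0 5)(1 4 2 3)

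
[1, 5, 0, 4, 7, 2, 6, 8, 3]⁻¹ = [2, 0, 5, 8, 3, 1, 6, 4, 7]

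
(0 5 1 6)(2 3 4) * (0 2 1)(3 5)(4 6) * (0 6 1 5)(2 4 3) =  (0 2)(1 3)(4 5 6)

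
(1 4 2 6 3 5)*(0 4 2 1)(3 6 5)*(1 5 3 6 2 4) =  (0 1 4 5)(2 3 6)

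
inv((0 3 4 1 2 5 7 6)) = (0 6 7 5 2 1 4 3)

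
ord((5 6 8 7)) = 4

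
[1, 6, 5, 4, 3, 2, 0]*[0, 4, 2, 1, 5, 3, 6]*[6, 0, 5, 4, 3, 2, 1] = [3, 1, 4, 2, 0, 5, 6]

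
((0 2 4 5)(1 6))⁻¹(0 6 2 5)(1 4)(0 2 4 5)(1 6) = (0 2 1 4)(5 6)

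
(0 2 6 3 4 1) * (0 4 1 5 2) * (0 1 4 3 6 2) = (0 1 3 4 5)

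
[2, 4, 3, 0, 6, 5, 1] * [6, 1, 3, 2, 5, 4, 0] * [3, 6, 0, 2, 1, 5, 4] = [2, 5, 0, 4, 3, 1, 6]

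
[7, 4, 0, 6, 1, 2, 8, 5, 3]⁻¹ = [2, 4, 5, 8, 1, 7, 3, 0, 6]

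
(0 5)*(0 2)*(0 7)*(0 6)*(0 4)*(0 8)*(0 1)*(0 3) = (0 5 2 7 6 4 8 1 3)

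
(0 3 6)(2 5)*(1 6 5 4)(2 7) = (0 3 5 7 2 4 1 6)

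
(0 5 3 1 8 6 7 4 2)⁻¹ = (0 2 4 7 6 8 1 3 5)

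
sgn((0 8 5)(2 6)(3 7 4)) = -1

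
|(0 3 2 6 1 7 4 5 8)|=9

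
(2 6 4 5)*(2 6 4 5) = (2 4)(5 6)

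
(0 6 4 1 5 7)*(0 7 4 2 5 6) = (1 6 2 5 4)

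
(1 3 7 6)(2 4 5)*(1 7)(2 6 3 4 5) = (1 4 2 5 6 7 3)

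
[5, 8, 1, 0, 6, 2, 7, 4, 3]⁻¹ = [3, 2, 5, 8, 7, 0, 4, 6, 1]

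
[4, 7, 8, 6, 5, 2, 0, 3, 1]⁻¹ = [6, 8, 5, 7, 0, 4, 3, 1, 2]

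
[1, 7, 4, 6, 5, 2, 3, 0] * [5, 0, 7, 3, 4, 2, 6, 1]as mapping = [0→0, 1→1, 2→4, 3→6, 4→2, 5→7, 6→3, 7→5]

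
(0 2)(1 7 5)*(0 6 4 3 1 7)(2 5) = (0 5 7 2 6 4 3 1)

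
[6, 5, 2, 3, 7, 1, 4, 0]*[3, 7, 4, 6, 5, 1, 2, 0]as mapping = [0→2, 1→1, 2→4, 3→6, 4→0, 5→7, 6→5, 7→3]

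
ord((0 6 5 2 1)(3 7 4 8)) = 20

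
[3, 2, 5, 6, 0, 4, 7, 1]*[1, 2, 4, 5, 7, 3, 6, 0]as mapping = [0→5, 1→4, 2→3, 3→6, 4→1, 5→7, 6→0, 7→2]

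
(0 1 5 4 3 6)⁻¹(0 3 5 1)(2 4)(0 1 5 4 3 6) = (1 6 4 5)(2 3)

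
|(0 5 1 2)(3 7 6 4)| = 4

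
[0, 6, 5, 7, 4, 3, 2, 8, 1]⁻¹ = [0, 8, 6, 5, 4, 2, 1, 3, 7]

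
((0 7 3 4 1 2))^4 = (0 1 3)(2 4 7)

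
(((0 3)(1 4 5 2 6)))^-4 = (1 4 5 2 6)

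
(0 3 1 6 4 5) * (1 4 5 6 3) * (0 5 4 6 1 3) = (0 3 6 4 1) 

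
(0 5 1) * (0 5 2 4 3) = (0 2 4 3)(1 5)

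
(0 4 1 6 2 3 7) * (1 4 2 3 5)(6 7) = (0 2 5 1 7)(3 6)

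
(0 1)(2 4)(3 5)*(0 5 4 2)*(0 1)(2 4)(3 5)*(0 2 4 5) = (0 2 5)(1 3 4)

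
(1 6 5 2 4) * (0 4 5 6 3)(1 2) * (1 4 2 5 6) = (0 2 6 1 3)(4 5)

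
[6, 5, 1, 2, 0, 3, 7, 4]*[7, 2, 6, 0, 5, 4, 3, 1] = [3, 4, 2, 6, 7, 0, 1, 5]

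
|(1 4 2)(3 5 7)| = 3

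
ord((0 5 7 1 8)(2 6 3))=15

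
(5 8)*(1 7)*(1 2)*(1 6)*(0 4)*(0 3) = (0 4 3)(1 7 2 6)(5 8)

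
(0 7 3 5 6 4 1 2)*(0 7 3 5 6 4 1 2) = (0 3 6 1)(2 7 5 4)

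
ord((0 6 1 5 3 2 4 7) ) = 8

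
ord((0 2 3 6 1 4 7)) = 7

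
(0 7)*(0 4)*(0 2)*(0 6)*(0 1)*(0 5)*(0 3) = (0 7 4 2 6 1 5 3)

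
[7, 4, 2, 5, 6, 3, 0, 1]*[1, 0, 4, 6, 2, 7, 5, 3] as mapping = [0→3, 1→2, 2→4, 3→7, 4→5, 5→6, 6→1, 7→0] 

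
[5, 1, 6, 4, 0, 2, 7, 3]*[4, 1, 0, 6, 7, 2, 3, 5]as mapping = [0→2, 1→1, 2→3, 3→7, 4→4, 5→0, 6→5, 7→6]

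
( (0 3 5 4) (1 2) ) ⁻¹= (0 4 5 3) (1 2) 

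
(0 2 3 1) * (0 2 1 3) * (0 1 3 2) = (0 3 2 1)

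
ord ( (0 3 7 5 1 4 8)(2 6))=14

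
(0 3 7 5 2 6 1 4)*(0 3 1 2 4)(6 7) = (0 1)(2 7 5 4 3 6)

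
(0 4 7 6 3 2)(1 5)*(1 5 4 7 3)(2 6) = (0 7 2)(1 4 3 6)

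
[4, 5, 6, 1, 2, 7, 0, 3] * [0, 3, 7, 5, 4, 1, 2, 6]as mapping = [0→4, 1→1, 2→2, 3→3, 4→7, 5→6, 6→0, 7→5]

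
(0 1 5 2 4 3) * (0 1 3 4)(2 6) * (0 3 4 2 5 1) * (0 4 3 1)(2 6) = (0 3 4 6 5 2 1)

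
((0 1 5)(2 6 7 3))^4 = (0 1 5)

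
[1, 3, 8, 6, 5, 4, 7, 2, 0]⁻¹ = [8, 0, 7, 1, 5, 4, 3, 6, 2]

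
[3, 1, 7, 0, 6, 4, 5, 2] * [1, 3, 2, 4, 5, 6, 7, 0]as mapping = [0→4, 1→3, 2→0, 3→1, 4→7, 5→5, 6→6, 7→2]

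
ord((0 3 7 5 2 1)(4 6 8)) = 6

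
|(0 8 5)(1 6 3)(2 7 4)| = 3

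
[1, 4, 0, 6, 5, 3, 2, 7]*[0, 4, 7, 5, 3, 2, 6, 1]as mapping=[0→4, 1→3, 2→0, 3→6, 4→2, 5→5, 6→7, 7→1]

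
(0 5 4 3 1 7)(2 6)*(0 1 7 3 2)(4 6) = (0 5 6)(1 3 7)(2 4)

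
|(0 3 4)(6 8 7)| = 3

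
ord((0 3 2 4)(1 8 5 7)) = 4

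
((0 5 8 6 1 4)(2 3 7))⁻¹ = (0 4 1 6 8 5)(2 7 3)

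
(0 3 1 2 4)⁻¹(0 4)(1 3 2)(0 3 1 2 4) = (0 3)(1 4 2)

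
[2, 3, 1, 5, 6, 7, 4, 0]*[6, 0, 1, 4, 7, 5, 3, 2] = [1, 4, 0, 5, 3, 2, 7, 6]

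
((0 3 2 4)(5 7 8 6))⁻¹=(0 4 2 3)(5 6 8 7)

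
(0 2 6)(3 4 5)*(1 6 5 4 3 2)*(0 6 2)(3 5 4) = (0 1 2 4 3 5)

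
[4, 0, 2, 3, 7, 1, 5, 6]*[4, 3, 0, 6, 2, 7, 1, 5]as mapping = [0→2, 1→4, 2→0, 3→6, 4→5, 5→3, 6→7, 7→1]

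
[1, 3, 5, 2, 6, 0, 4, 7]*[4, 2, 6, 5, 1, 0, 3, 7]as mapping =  [0→2, 1→5, 2→0, 3→6, 4→3, 5→4, 6→1, 7→7]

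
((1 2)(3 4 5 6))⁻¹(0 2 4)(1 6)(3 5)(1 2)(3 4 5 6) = (0 1 5)(2 3)(4 6)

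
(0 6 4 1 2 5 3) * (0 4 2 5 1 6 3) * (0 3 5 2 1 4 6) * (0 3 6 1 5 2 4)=(0 2)(1 4 3)(5 6)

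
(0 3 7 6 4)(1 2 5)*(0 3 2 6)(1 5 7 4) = (0 2 7)(1 6)(3 4)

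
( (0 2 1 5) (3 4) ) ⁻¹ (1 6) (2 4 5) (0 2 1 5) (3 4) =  (0 1 3) (5 6) 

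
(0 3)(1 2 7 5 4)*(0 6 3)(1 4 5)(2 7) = (1 7)(3 6)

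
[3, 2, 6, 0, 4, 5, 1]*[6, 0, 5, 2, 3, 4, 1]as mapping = [0→2, 1→5, 2→1, 3→6, 4→3, 5→4, 6→0]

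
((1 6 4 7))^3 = (1 7 4 6)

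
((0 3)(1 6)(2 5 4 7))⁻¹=(0 3)(1 6)(2 7 4 5)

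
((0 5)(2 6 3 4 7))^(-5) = (0 5)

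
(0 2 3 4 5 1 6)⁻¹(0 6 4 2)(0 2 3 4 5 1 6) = (0 5 3 2)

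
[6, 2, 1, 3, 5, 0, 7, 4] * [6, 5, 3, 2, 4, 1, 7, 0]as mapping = [0→7, 1→3, 2→5, 3→2, 4→1, 5→6, 6→0, 7→4]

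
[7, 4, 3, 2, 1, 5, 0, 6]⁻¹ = [6, 4, 3, 2, 1, 5, 7, 0]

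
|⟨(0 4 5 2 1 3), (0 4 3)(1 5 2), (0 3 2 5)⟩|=48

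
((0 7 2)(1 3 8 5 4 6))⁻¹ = (0 2 7)(1 6 4 5 8 3)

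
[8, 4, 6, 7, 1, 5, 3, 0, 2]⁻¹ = [7, 4, 8, 6, 1, 5, 2, 3, 0]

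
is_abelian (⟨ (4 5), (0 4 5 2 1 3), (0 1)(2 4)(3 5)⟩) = no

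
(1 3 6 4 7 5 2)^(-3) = (1 7 3 5 6 2 4)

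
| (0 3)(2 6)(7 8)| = 2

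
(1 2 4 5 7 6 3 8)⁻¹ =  (1 8 3 6 7 5 4 2)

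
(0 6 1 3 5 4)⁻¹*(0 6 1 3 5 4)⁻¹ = (0 5 1)(3 6 4)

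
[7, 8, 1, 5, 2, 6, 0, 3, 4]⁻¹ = [6, 2, 4, 7, 8, 3, 5, 0, 1]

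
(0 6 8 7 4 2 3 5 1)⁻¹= (0 1 5 3 2 4 7 8 6)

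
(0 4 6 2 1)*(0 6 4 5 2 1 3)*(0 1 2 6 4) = (0 5 6 2 3 1 4)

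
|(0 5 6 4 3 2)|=6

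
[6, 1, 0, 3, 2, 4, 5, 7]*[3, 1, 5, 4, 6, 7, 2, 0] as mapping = [0→2, 1→1, 2→3, 3→4, 4→5, 5→6, 6→7, 7→0] 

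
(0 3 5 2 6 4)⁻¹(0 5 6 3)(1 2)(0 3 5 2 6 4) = (1 6)(2 4 5 3)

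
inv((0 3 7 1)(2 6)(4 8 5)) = (0 1 7 3)(2 6)(4 5 8)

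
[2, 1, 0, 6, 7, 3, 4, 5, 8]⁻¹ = [2, 1, 0, 5, 6, 7, 3, 4, 8]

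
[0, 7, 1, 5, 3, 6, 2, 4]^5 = [0, 6, 5, 7, 1, 4, 3, 2]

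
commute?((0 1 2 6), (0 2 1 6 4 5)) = no:(0 1 2 6)*(0 2 1 6 4 5) = (0 6 2 4 5), (0 2 1 6 4 5)*(0 1 2 6) = (0 6 4 5 1)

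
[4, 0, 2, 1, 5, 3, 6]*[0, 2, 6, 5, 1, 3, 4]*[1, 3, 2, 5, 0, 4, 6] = [3, 1, 6, 2, 5, 4, 0]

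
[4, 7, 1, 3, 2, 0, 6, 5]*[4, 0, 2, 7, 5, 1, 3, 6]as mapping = [0→5, 1→6, 2→0, 3→7, 4→2, 5→4, 6→3, 7→1]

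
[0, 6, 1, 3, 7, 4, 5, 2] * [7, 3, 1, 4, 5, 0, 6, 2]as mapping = [0→7, 1→6, 2→3, 3→4, 4→2, 5→5, 6→0, 7→1]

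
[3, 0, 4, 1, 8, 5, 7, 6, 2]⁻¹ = [1, 3, 8, 0, 2, 5, 7, 6, 4]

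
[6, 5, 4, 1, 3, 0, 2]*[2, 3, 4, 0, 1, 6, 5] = [5, 6, 1, 3, 0, 2, 4]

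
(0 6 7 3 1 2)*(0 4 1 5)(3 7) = (0 6 3 5)(1 2 4)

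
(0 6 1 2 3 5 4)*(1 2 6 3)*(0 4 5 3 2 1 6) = (0 2 6 1)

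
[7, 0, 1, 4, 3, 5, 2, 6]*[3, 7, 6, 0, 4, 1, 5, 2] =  [2, 3, 7, 4, 0, 1, 6, 5]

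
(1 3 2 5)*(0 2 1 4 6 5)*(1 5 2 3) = (0 3 5 4 6 2)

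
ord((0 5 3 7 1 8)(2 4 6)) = 6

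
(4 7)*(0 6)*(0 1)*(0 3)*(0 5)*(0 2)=(0 6 1 3 5 2)(4 7)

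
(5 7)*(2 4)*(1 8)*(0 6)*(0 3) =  (0 6 3)(1 8)(2 4)(5 7)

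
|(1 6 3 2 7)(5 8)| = 10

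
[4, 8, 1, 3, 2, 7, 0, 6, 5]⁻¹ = [6, 2, 4, 3, 0, 8, 7, 5, 1]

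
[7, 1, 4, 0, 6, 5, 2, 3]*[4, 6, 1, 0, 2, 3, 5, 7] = [7, 6, 2, 4, 5, 3, 1, 0]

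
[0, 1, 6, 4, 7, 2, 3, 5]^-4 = [0, 1, 3, 7, 5, 6, 4, 2]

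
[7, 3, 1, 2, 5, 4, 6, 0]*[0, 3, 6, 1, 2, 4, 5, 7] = [7, 1, 3, 6, 4, 2, 5, 0]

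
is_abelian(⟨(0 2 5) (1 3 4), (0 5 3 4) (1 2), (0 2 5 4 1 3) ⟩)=no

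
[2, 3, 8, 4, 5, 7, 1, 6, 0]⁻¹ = [8, 6, 0, 1, 3, 4, 7, 5, 2]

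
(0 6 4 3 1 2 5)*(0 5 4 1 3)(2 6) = (0 2 4)(1 6)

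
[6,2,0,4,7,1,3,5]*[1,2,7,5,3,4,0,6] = [0,7,1,3,6,2,5,4]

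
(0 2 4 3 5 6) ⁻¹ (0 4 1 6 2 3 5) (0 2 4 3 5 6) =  (0 4 5 6 2 3 1) 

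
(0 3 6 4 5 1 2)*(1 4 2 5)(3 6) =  (0 6 2)(1 5 4)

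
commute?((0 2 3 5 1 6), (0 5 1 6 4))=no:(0 2 3 5 1 6) * (0 5 1 6 4)=(0 2 3 1 4)(5 6), (0 5 1 6 4) * (0 2 3 5 1 6)=(0 1)(2 3 5 6 4)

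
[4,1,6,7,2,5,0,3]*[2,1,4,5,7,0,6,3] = [7,1,6,3,4,0,2,5]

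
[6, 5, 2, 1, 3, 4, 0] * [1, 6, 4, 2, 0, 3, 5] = [5, 3, 4, 6, 2, 0, 1]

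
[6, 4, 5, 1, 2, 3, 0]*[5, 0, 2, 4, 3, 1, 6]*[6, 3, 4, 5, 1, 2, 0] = [0, 5, 3, 6, 4, 1, 2]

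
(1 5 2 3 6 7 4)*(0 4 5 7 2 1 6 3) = (0 4 6 2)(1 7 5)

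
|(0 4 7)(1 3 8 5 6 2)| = 6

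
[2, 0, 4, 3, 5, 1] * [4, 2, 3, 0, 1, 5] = [3, 4, 1, 0, 5, 2]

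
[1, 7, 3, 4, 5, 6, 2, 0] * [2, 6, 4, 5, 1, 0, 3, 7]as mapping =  [0→6, 1→7, 2→5, 3→1, 4→0, 5→3, 6→4, 7→2]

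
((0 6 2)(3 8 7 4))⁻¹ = (0 2 6)(3 4 7 8)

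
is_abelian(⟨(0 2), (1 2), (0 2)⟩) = no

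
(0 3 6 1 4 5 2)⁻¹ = (0 2 5 4 1 6 3)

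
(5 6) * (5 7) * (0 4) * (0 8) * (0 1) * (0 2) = (0 4 8 1 2)(5 6 7)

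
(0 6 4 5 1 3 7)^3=(0 5 7 4 3 6 1)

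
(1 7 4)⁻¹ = (1 4 7)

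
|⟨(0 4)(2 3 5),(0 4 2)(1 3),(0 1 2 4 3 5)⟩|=720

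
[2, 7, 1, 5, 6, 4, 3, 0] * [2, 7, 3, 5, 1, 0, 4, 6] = [3, 6, 7, 0, 4, 1, 5, 2]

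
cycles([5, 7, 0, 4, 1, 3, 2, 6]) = (0 5 3 4 1 7 6 2)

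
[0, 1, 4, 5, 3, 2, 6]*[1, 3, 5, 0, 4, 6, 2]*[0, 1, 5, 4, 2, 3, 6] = [1, 4, 2, 6, 0, 3, 5]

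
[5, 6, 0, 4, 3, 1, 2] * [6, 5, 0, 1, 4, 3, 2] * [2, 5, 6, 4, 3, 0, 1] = [4, 6, 1, 3, 5, 0, 2]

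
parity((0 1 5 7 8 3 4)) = even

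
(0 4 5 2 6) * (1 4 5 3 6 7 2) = (0 5 1 4 3 6)(2 7)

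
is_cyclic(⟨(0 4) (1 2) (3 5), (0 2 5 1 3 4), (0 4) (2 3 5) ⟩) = no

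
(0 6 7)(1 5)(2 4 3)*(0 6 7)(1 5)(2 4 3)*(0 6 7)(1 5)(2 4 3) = (1 5)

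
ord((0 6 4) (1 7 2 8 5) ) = 15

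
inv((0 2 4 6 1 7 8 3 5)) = (0 5 3 8 7 1 6 4 2)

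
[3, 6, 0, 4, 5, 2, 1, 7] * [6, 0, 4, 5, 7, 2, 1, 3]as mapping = [0→5, 1→1, 2→6, 3→7, 4→2, 5→4, 6→0, 7→3]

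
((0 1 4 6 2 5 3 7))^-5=(0 6 3 1 2 7 4 5)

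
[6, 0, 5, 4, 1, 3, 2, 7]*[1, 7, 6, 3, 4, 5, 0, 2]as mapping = [0→0, 1→1, 2→5, 3→4, 4→7, 5→3, 6→6, 7→2]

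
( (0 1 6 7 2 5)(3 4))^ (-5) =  (0 1 6 7 2 5)(3 4)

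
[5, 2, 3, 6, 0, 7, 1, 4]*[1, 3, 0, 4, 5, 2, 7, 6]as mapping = [0→2, 1→0, 2→4, 3→7, 4→1, 5→6, 6→3, 7→5]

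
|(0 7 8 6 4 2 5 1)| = 8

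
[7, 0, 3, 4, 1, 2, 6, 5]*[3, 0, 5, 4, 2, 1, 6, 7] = [7, 3, 4, 2, 0, 5, 6, 1]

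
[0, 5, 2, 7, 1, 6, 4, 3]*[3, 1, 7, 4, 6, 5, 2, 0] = [3, 5, 7, 0, 1, 2, 6, 4]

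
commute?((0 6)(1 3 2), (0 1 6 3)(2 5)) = no:(0 6)(1 3 2)*(0 1 6 3)(2 5) = (0 3 5 2 6 1), (0 1 6 3)(2 5)*(0 6)(1 3 2) = (0 3 6 2 5 1)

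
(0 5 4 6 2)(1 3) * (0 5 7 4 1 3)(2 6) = (0 7 4 2 5 1)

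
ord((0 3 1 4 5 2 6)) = 7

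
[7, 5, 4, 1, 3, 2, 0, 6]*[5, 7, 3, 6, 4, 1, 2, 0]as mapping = [0→0, 1→1, 2→4, 3→7, 4→6, 5→3, 6→5, 7→2]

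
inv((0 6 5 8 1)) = (0 1 8 5 6)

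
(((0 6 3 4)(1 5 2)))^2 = (0 3)(1 2 5)(4 6)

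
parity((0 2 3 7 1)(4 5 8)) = even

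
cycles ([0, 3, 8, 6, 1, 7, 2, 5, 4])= (1 3 6 2 8 4)(5 7)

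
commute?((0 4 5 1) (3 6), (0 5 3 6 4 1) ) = no:(0 4 5 1) (3 6)*(0 5 3 6 4 1) = (0 1 5) (3 4), (0 5 3 6 4 1)*(0 4 5 1) (3 6) = (0 1 4) (5 6) 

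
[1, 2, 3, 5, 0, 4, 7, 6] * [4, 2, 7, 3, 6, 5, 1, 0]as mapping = [0→2, 1→7, 2→3, 3→5, 4→4, 5→6, 6→0, 7→1]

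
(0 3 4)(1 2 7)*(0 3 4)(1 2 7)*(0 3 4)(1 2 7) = ()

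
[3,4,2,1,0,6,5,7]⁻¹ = [4,3,2,0,1,6,5,7]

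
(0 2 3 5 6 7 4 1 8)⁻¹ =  (0 8 1 4 7 6 5 3 2)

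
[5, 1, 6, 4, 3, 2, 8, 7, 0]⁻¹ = [8, 1, 5, 4, 3, 0, 2, 7, 6]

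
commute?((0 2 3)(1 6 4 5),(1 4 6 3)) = no:(0 2 3)(1 6 4 5)*(1 4 6 3) = (0 2 1 3)(4 5),(1 4 6 3)*(0 2 3)(1 6 4 5) = (0 2 3 6)(1 5)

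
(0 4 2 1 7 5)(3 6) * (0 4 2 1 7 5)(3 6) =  (0 2 7)(1 5 4)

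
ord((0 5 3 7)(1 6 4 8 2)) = 20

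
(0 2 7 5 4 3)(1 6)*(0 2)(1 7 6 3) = (1 3 2 6 7 5 4)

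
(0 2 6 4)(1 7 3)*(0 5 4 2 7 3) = (0 7)(1 3)(2 6)(4 5)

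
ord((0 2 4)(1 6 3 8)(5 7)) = 12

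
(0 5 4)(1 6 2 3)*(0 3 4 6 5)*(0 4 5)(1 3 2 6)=(0 4 2 5 1)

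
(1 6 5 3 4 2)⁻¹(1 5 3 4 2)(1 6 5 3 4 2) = (1 6 3 4 2)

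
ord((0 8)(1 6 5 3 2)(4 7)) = 10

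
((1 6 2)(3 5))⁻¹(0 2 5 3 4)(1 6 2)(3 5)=(0 1 3 5 4)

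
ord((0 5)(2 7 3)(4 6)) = 6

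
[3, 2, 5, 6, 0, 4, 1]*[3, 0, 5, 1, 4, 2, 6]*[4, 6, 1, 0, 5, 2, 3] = [6, 2, 1, 3, 0, 5, 4]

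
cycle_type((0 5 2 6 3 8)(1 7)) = 2.6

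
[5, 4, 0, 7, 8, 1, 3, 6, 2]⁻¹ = [2, 5, 8, 6, 1, 0, 7, 3, 4]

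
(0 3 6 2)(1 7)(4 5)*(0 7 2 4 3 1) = (0 1 2 7)(3 6 4 5)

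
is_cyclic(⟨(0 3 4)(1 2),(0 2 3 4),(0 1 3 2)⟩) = no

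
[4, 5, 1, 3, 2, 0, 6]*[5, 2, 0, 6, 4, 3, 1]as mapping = [0→4, 1→3, 2→2, 3→6, 4→0, 5→5, 6→1]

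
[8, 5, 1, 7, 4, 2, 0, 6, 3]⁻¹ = [6, 2, 5, 8, 4, 1, 7, 3, 0]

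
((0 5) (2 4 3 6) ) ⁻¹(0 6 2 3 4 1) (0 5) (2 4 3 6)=(1 5 2 4 6 3) 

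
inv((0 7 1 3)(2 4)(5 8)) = (0 3 1 7)(2 4)(5 8)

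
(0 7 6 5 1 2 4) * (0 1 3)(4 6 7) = (0 4 1 2 6 5 3)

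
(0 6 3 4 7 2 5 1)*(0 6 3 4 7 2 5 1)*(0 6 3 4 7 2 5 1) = (0 4 5 6 7 1 3 2)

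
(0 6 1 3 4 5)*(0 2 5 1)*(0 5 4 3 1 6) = (2 4 6 5)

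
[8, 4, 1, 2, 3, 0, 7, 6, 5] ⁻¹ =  [5, 2, 3, 4, 1, 8, 7, 6, 0] 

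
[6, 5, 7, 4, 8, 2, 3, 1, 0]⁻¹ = [8, 7, 5, 6, 3, 1, 0, 2, 4]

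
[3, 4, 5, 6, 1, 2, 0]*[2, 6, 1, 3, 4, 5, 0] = [3, 4, 5, 0, 6, 1, 2] 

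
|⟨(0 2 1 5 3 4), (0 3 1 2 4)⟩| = 720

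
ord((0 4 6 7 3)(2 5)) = 10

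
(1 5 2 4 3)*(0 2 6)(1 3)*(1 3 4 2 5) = (0 5 6)(3 4)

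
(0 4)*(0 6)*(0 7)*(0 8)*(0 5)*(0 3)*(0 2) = (0 4 6 7 8 5 3 2)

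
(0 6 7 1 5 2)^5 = (0 2 5 1 7 6)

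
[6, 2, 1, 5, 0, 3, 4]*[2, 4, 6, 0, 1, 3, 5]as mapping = [0→5, 1→6, 2→4, 3→3, 4→2, 5→0, 6→1]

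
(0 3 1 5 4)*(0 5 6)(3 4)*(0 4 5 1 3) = (0 5)(1 6 4)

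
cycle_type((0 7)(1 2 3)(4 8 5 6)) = 2.3.4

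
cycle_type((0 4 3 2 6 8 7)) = 7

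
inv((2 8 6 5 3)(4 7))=(2 3 5 6 8)(4 7)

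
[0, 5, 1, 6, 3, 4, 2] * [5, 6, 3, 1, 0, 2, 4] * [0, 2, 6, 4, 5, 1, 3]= [1, 6, 3, 5, 2, 0, 4]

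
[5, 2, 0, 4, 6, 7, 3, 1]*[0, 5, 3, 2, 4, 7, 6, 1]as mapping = [0→7, 1→3, 2→0, 3→4, 4→6, 5→1, 6→2, 7→5]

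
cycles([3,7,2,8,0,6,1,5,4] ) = (0 3 8 4)(1 7 5 6)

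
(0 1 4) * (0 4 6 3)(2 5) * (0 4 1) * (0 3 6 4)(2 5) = (0 3)(1 4)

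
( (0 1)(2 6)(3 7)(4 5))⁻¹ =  (0 1)(2 6)(3 7)(4 5)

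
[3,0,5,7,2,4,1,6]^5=[0,1,4,3,5,2,6,7]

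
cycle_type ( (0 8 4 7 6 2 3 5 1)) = 9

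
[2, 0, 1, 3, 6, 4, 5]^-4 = [1, 2, 0, 3, 5, 6, 4]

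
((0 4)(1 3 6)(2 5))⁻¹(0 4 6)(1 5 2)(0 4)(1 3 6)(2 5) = (0 1 4)(2 5 3)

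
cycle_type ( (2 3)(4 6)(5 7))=2^3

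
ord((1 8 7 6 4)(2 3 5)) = 15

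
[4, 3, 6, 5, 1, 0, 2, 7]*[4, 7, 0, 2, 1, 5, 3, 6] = [1, 2, 3, 5, 7, 4, 0, 6]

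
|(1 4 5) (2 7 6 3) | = 12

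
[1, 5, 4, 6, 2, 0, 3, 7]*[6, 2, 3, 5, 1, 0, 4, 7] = [2, 0, 1, 4, 3, 6, 5, 7]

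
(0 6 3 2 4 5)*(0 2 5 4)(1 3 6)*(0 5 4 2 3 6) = (0 1 6)(2 5 3 4)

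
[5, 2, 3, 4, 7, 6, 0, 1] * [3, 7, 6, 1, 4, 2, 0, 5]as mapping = [0→2, 1→6, 2→1, 3→4, 4→5, 5→0, 6→3, 7→7]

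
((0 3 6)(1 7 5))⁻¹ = (0 6 3)(1 5 7)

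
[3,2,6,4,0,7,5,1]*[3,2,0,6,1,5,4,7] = [6,0,4,1,3,7,5,2]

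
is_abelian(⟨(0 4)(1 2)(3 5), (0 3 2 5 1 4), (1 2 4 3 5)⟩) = no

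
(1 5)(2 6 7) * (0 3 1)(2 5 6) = (0 3 1 6 7 5)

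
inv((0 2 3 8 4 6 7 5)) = (0 5 7 6 4 8 3 2)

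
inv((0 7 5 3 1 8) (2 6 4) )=(0 8 1 3 5 7) (2 4 6) 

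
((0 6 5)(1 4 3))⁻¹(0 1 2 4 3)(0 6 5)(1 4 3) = (1 6 4 2 3)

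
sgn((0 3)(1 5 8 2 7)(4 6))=1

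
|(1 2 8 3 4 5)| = 6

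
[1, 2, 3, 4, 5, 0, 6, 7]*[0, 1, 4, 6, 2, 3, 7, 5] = [1, 4, 6, 2, 3, 0, 7, 5]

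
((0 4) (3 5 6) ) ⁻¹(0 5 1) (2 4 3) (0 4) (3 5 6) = (0 5 2) (1 4 6) 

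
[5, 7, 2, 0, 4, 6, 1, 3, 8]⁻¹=[3, 6, 2, 7, 4, 0, 5, 1, 8]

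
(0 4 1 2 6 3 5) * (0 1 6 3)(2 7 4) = (0 2 3 5 1 7 4 6)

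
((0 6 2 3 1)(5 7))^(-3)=(0 2 1 6 3)(5 7)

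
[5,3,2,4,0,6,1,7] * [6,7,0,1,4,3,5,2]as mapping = [0→3,1→1,2→0,3→4,4→6,5→5,6→7,7→2]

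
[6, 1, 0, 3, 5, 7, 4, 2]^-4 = [4, 1, 6, 3, 7, 2, 5, 0]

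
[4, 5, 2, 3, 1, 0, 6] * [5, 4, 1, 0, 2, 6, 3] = [2, 6, 1, 0, 4, 5, 3]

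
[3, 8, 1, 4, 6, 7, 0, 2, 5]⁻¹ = [6, 2, 7, 0, 3, 8, 4, 5, 1]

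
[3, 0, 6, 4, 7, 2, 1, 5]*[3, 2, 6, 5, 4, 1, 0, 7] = [5, 3, 0, 4, 7, 6, 2, 1]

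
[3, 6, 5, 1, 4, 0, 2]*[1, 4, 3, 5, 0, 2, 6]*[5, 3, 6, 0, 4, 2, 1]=[2, 1, 6, 4, 5, 3, 0]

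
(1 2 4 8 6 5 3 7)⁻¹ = (1 7 3 5 6 8 4 2)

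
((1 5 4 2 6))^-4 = (1 5 4 2 6)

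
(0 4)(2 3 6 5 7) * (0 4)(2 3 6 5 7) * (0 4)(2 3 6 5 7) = (0 4)(2 5 3 7 6)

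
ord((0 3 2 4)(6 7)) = 4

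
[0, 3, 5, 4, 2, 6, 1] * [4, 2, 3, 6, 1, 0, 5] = [4, 6, 0, 1, 3, 5, 2]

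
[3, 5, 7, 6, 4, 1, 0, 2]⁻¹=[6, 5, 7, 0, 4, 1, 3, 2]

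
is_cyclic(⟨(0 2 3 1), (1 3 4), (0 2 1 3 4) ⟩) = no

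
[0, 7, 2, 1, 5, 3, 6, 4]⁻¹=[0, 3, 2, 5, 7, 4, 6, 1]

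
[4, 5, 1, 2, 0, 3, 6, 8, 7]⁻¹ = [4, 2, 3, 5, 0, 1, 6, 8, 7]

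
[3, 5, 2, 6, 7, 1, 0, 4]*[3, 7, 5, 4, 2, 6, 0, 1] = [4, 6, 5, 0, 1, 7, 3, 2] 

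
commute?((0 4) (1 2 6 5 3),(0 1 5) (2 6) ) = no:(0 4) (1 2 6 5 3) * (0 1 5) (2 6) = (0 4 1 6) (3 5),(0 1 5) (2 6) * (0 4) (1 2 6 5 3) = (0 2 5 4) (1 3) 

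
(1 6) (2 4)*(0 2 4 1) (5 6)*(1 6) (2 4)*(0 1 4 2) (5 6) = (0 2 5 4) (1 6) 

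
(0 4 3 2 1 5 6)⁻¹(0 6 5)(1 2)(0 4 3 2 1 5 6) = (0 6 4)(1 5)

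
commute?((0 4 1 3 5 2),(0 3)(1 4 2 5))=no:(0 4 1 3 5 2)*(0 3)(1 4 2 5)=(0 2 3 1),(0 3)(1 4 2 5)*(0 4 1 3 5 2)=(0 5 3 4)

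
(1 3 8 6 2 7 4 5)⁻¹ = (1 5 4 7 2 6 8 3)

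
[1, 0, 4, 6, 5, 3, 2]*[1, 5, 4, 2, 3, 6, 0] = [5, 1, 3, 0, 6, 2, 4] 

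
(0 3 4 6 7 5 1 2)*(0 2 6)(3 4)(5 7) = (0 4)(1 6 5)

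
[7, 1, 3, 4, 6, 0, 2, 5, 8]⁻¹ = [5, 1, 6, 2, 3, 7, 4, 0, 8]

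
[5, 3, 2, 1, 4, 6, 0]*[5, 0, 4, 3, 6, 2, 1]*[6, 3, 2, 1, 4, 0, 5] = [2, 1, 4, 6, 5, 3, 0]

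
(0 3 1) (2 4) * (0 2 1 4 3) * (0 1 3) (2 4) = (0 1 4 3 2) 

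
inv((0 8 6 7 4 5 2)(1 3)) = (0 2 5 4 7 6 8)(1 3)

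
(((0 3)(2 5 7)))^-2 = (2 5 7)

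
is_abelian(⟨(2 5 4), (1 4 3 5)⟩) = no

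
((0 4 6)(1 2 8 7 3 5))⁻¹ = (0 6 4)(1 5 3 7 8 2)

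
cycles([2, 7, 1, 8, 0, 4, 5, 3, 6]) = (0 2 1 7 3 8 6 5 4)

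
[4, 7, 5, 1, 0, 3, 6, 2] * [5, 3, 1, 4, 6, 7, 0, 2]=[6, 2, 7, 3, 5, 4, 0, 1]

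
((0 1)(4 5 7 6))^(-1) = (0 1)(4 6 7 5)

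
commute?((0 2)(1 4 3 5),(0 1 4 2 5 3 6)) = no:(0 2)(1 4 3 5)*(0 1 4 2 5 3 6) = (0 5 4 6)(1 2),(0 1 4 2 5 3 6)*(0 2)(1 4 3 5) = (0 4)(1 3 6 2)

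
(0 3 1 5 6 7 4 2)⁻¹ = (0 2 4 7 6 5 1 3)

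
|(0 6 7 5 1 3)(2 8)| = 6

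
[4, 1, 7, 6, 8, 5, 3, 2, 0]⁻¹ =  [8, 1, 7, 6, 0, 5, 3, 2, 4]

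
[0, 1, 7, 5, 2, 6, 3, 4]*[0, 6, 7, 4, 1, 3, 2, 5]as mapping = [0→0, 1→6, 2→5, 3→3, 4→7, 5→2, 6→4, 7→1]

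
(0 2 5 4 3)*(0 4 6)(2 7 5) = (0 7 5 6)(3 4)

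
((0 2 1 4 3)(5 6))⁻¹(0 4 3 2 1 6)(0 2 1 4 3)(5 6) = (0 1 4 5 2 3)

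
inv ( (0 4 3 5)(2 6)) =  (0 5 3 4)(2 6)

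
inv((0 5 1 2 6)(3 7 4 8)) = (0 6 2 1 5)(3 8 4 7)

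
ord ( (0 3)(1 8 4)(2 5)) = 6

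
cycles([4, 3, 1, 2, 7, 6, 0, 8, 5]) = (0 4 7 8 5 6)(1 3 2)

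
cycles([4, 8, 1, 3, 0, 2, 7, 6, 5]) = (0 4)(1 8 5 2)(6 7)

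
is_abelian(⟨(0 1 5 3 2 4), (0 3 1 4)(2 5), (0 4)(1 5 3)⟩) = no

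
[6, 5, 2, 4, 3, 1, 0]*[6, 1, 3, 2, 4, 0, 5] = [5, 0, 3, 4, 2, 1, 6]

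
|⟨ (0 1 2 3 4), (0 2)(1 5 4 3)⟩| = 360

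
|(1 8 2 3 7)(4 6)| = 10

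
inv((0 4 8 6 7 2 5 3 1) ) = (0 1 3 5 2 7 6 8 4) 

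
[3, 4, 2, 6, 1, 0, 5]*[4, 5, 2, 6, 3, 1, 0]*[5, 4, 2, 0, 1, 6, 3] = [3, 0, 2, 5, 6, 1, 4]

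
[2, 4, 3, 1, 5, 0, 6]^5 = [5, 3, 0, 2, 1, 4, 6]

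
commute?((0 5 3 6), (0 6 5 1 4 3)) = no:(0 5 3 6)*(0 6 5 1 4 3) = (0 1 4 3 5), (0 6 5 1 4 3)*(0 5 3 6) = (1 4 6 3 5)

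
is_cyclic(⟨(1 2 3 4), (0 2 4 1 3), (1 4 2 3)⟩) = no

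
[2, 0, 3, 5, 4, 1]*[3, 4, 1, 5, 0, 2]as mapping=[0→1, 1→3, 2→5, 3→2, 4→0, 5→4]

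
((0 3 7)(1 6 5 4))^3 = (1 4 5 6)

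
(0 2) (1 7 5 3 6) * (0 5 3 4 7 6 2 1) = (0 1 6) (2 5 4 7 3) 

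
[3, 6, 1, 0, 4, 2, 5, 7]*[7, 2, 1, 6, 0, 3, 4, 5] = [6, 4, 2, 7, 0, 1, 3, 5]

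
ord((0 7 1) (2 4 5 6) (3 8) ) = 12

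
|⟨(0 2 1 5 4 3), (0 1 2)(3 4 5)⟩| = 24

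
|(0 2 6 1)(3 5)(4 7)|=4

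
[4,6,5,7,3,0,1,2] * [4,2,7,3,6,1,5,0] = [6,5,1,0,3,4,2,7]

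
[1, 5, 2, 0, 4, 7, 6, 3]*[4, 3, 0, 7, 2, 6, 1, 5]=[3, 6, 0, 4, 2, 5, 1, 7]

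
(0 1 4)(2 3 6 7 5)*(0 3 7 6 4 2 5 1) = (1 2 7)(3 4)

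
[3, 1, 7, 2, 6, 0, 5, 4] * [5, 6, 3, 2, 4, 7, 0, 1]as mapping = [0→2, 1→6, 2→1, 3→3, 4→0, 5→5, 6→7, 7→4]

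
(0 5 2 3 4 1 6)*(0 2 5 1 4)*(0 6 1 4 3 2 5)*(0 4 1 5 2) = (0 1 5 4 3 6 2)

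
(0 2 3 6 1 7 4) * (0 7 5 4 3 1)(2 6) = (0 6)(1 5 4 7 3 2)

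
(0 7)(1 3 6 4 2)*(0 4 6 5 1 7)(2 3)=(1 2 7 4 3 5)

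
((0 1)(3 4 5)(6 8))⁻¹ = (0 1)(3 5 4)(6 8)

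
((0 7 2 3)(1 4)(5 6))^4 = ()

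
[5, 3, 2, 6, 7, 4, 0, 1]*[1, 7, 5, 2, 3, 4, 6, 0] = [4, 2, 5, 6, 0, 3, 1, 7]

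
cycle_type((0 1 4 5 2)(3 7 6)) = 3.5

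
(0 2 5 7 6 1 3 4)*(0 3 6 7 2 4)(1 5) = (0 4 3)(1 6 5 2)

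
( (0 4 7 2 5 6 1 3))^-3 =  (0 6 7 3 5 4 1 2)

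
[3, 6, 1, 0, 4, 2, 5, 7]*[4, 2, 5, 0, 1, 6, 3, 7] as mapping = [0→0, 1→3, 2→2, 3→4, 4→1, 5→5, 6→6, 7→7] 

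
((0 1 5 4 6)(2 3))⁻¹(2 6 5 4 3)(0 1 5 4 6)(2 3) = (0 4 6 2 3)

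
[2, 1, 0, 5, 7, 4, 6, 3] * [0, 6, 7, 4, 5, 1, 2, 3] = [7, 6, 0, 1, 3, 5, 2, 4]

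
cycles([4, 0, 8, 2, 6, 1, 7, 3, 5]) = (0 4 6 7 3 2 8 5 1)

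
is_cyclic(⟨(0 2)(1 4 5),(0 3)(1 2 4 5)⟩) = no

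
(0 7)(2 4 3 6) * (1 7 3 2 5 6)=(0 3 1 7)(2 4)(5 6)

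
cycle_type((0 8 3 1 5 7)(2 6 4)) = 3.6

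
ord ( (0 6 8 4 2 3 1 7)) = 8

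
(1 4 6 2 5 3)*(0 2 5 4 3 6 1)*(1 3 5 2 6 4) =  (0 6 2 1 5 4 3)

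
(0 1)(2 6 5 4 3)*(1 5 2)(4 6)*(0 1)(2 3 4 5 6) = (0 6 3)(2 5)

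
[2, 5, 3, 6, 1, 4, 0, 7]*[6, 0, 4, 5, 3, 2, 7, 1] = [4, 2, 5, 7, 0, 3, 6, 1]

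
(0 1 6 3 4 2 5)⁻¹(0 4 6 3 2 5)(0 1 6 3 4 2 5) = (0 1 2 3 4 5)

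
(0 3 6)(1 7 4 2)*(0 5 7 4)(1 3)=(0 1 4 2 3 6 5 7)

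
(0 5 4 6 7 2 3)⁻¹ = (0 3 2 7 6 4 5)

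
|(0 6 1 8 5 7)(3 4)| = 6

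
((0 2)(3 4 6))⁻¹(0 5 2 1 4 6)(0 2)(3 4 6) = (0 1 6 3 2 5)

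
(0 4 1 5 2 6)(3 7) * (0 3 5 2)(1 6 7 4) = (0 1 2 7 5)(3 4 6)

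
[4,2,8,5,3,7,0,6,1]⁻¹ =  [6,8,1,4,0,3,7,5,2]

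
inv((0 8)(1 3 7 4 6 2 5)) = (0 8)(1 5 2 6 4 7 3)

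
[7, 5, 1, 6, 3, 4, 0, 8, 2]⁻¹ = [6, 2, 8, 4, 5, 1, 3, 0, 7]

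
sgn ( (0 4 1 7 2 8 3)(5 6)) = -1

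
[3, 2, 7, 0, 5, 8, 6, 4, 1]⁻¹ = [3, 8, 1, 0, 7, 4, 6, 2, 5]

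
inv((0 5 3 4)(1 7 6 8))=(0 4 3 5)(1 8 6 7)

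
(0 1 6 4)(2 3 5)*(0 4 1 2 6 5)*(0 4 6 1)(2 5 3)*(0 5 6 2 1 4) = (0 6 5 4 2 1 3)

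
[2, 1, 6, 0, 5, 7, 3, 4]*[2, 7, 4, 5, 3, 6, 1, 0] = [4, 7, 1, 2, 6, 0, 5, 3]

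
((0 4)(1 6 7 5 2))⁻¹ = (0 4)(1 2 5 7 6)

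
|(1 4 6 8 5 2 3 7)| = 8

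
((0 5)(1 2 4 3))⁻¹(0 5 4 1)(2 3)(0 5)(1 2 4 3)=(0 3 2 5)(1 4)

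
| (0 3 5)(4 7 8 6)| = 12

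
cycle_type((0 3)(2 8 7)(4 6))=2^2.3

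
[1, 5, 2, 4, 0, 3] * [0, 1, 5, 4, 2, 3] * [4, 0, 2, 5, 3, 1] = [0, 5, 1, 2, 4, 3]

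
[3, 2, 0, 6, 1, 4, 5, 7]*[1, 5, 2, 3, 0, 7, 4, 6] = [3, 2, 1, 4, 5, 0, 7, 6]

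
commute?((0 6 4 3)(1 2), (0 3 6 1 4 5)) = no:(0 6 4 3)(1 2) * (0 3 6 1 4 5) = (0 1 2 4 6 5), (0 3 6 1 4 5) * (0 6 4 3)(1 2) = (1 3 4 5 6 2)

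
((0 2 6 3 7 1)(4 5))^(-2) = (0 7 6)(1 3 2)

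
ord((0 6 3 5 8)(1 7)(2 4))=10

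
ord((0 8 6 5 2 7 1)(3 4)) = 14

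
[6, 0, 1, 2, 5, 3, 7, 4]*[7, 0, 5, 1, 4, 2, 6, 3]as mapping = [0→6, 1→7, 2→0, 3→5, 4→2, 5→1, 6→3, 7→4]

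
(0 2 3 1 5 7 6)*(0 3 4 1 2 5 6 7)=(0 5)(1 6 3 2 4)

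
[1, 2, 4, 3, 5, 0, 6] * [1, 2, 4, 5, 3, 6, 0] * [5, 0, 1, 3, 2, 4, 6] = [1, 2, 3, 4, 6, 0, 5]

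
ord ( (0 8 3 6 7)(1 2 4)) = 15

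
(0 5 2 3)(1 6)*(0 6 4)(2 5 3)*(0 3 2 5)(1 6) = (0 2 5)(1 4 3)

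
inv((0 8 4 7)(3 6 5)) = (0 7 4 8)(3 5 6)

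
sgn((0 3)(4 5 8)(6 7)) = 1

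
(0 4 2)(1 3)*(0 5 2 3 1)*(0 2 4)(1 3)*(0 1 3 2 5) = (0 1 2)(3 5 4)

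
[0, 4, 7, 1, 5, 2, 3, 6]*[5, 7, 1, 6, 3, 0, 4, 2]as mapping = [0→5, 1→3, 2→2, 3→7, 4→0, 5→1, 6→6, 7→4]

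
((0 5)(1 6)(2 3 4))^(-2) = (2 3 4)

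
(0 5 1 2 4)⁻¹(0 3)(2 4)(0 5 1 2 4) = (0 4)(3 5)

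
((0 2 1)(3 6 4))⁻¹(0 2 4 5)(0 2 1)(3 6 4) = (1 3 5 2)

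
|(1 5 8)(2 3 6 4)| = 12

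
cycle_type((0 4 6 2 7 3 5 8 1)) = 9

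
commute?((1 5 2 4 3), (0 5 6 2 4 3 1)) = no:(1 5 2 4 3)*(0 5 6 2 4 3 1) = (0 5 4 1 6 2 3), (0 5 6 2 4 3 1)*(1 5 2 4 3) = (0 2 3 5 6 4 1)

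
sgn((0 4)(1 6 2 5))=1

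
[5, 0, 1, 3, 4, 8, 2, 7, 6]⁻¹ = [1, 2, 6, 3, 4, 0, 8, 7, 5]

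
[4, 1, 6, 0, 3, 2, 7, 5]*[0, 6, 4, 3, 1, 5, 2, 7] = [1, 6, 2, 0, 3, 4, 7, 5]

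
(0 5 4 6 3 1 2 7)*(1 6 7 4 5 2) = (0 2 4 7)(3 6)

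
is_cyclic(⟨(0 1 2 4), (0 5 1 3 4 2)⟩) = no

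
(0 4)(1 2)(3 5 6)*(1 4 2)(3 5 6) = (0 2 4)(3 6 5)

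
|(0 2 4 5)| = 4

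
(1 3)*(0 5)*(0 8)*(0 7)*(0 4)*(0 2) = (0 5 8 7 4 2)(1 3)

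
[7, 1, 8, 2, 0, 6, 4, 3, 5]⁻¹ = [4, 1, 3, 7, 6, 8, 5, 0, 2]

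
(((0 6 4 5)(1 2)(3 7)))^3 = (0 5 4 6)(1 2)(3 7)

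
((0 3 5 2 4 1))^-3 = (0 2)(1 5)(3 4)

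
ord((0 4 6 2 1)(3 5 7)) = 15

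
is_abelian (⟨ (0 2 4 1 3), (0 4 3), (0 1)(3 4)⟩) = no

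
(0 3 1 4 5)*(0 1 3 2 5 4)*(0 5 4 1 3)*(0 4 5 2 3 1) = (0 3 4)(1 2 5)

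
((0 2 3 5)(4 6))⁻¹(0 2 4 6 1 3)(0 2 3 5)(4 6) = (1 5 2 3 6 4)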